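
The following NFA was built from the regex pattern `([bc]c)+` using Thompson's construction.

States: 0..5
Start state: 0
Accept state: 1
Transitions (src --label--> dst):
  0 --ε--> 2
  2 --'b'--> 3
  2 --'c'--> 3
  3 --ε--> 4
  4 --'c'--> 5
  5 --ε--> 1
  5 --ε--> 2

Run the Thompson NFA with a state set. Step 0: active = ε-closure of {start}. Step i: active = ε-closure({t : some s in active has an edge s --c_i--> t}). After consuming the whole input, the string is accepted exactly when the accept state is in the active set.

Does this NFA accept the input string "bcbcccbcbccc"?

initial (ε-close {0}): {0,2}
'b' @ 1: {3,4}
'c' @ 2: {1,2,5}  [accepting]
'b' @ 3: {3,4}
'c' @ 4: {1,2,5}  [accepting]
'c' @ 5: {3,4}
'c' @ 6: {1,2,5}  [accepting]
'b' @ 7: {3,4}
'c' @ 8: {1,2,5}  [accepting]
'b' @ 9: {3,4}
'c' @ 10: {1,2,5}  [accepting]
'c' @ 11: {3,4}
'c' @ 12: {1,2,5}  [accepting]
end set {1,2,5} — state 1 in

Answer: ACCEPT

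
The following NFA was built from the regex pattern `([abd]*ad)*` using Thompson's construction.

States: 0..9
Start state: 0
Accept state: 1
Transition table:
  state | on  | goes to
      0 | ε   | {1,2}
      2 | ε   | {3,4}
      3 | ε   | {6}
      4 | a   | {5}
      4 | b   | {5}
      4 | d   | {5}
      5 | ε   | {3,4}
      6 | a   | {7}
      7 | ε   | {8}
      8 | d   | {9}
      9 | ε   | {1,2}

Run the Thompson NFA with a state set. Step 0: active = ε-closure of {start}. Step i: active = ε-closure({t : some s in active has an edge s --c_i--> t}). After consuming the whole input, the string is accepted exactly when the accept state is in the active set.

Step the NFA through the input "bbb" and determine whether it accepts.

Answer: REJECT

Derivation:
S₀ = ε-closure({0}) = {0,1,2,3,4,6}
'b' @ 1: {3,4,5,6}
'b' @ 2: {3,4,5,6}
'b' @ 3: {3,4,5,6}
final: {3,4,5,6}; accept 1 not in set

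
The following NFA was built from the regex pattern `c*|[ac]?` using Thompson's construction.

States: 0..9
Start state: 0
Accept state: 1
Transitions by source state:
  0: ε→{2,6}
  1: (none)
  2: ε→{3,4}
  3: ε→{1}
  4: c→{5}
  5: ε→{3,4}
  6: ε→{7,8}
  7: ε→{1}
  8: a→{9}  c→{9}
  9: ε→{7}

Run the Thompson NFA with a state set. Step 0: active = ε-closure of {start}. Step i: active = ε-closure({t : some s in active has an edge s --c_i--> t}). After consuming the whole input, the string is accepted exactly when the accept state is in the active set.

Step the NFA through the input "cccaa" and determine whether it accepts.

Answer: REJECT

Steps:
start: ε-closure({0}) = {0,1,2,3,4,6,7,8}
'c' @ 1: {1,3,4,5,7,9}  ✓accept
'c' @ 2: {1,3,4,5}  ✓accept
'c' @ 3: {1,3,4,5}  ✓accept
'a' @ 4: {}  — no active states
rest 'a' ignored (set empty)
end set {} — state 1 not in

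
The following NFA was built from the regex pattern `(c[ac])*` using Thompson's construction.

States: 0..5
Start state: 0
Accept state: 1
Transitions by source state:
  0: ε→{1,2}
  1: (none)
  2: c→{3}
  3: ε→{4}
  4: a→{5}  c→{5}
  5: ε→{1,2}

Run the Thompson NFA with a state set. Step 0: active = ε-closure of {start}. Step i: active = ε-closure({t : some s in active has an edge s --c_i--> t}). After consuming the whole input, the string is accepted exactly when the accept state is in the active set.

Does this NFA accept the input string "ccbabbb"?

Answer: REJECT

Steps:
start: ε-closure({0}) = {0,1,2}
'c' @ 1: {3,4}
'c' @ 2: {1,2,5}  [accepting]
'b' @ 3: {}  — state set empty
rest 'abbb' ignored (set empty)
after full input: {}  (accept=1 not in)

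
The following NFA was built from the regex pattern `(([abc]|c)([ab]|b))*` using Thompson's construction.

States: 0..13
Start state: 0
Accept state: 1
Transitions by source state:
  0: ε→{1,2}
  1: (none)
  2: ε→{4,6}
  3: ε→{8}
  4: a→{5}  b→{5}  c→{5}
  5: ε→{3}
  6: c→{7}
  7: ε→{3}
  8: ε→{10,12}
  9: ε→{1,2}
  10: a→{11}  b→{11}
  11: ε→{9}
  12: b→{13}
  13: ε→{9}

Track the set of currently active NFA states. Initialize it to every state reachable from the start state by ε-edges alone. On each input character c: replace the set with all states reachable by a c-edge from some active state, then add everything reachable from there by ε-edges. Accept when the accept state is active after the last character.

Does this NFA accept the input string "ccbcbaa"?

Answer: REJECT

Trace:
start: ε-closure({0}) = {0,1,2,4,6}
'c' @ 1: {3,5,7,8,10,12}
'c' @ 2: {}  — no active states
rest 'bcbaa' ignored (set empty)
after full input: {}  (accept=1 not in)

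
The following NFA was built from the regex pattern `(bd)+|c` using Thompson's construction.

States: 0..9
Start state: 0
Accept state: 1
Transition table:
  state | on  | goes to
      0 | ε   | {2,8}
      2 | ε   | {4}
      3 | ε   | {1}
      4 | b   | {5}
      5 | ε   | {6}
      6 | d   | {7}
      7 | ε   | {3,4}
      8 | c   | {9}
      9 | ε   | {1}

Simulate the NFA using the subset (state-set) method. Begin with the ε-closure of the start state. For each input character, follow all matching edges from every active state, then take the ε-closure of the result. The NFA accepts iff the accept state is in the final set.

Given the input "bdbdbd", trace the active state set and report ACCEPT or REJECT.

Answer: ACCEPT

Trace:
initial (ε-close {0}): {0,2,4,8}
'b' @ 1: {5,6}
'd' @ 2: {1,3,4,7}  [accepting]
'b' @ 3: {5,6}
'd' @ 4: {1,3,4,7}  [accepting]
'b' @ 5: {5,6}
'd' @ 6: {1,3,4,7}  [accepting]
after full input: {1,3,4,7}  (accept=1 in)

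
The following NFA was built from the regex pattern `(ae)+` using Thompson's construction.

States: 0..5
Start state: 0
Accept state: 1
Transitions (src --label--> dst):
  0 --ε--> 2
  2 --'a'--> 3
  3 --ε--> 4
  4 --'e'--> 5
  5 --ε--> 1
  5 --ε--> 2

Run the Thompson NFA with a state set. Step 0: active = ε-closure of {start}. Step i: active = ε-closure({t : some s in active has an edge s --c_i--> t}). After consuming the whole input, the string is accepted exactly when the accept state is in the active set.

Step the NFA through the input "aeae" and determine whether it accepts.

initial (ε-close {0}): {0,2}
'a' @ 1: {3,4}
'e' @ 2: {1,2,5}  ✓accept
'a' @ 3: {3,4}
'e' @ 4: {1,2,5}  ✓accept
final: {1,2,5}; accept 1 in set

Answer: ACCEPT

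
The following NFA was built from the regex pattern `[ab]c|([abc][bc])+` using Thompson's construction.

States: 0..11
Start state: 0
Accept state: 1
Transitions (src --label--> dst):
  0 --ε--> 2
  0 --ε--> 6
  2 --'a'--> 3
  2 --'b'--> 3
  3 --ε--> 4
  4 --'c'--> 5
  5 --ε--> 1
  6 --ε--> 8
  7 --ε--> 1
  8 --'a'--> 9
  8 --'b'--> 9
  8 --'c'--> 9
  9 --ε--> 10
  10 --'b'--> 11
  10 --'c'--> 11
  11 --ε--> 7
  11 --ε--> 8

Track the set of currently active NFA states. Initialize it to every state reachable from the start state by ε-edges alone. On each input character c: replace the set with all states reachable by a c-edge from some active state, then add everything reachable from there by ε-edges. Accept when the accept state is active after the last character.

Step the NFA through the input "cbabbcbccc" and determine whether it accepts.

start: ε-closure({0}) = {0,2,6,8}
'c' @ 1: {9,10}
'b' @ 2: {1,7,8,11}  (accept∈set)
'a' @ 3: {9,10}
'b' @ 4: {1,7,8,11}  (accept∈set)
'b' @ 5: {9,10}
'c' @ 6: {1,7,8,11}  (accept∈set)
'b' @ 7: {9,10}
'c' @ 8: {1,7,8,11}  (accept∈set)
'c' @ 9: {9,10}
'c' @ 10: {1,7,8,11}  (accept∈set)
end set {1,7,8,11} — state 1 in

Answer: ACCEPT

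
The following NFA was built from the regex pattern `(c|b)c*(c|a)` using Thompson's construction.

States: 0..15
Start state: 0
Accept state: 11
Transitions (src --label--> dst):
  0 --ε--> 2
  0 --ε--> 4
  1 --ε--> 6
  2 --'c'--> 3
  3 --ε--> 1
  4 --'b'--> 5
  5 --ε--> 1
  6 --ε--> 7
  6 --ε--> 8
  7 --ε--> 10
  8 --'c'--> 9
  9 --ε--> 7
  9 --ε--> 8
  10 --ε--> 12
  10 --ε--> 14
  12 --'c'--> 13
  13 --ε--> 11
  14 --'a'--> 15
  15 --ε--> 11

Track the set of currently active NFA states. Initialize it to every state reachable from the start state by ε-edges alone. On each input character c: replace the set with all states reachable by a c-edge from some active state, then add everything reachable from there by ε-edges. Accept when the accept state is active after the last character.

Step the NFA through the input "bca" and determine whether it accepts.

S₀ = ε-closure({0}) = {0,2,4}
'b' @ 1: {1,5,6,7,8,10,12,14}
'c' @ 2: {7,8,9,10,11,12,13,14}  (accept∈set)
'a' @ 3: {11,15}  (accept∈set)
end set {11,15} — state 11 in

Answer: ACCEPT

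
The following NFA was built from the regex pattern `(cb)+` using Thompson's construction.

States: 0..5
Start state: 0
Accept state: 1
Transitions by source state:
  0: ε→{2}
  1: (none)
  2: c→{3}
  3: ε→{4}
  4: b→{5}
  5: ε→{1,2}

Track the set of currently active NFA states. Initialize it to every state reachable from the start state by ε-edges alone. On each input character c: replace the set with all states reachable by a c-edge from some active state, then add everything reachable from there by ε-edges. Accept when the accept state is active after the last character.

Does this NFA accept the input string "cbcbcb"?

initial (ε-close {0}): {0,2}
'c' @ 1: {3,4}
'b' @ 2: {1,2,5}  ✓accept
'c' @ 3: {3,4}
'b' @ 4: {1,2,5}  ✓accept
'c' @ 5: {3,4}
'b' @ 6: {1,2,5}  ✓accept
end set {1,2,5} — state 1 in

Answer: ACCEPT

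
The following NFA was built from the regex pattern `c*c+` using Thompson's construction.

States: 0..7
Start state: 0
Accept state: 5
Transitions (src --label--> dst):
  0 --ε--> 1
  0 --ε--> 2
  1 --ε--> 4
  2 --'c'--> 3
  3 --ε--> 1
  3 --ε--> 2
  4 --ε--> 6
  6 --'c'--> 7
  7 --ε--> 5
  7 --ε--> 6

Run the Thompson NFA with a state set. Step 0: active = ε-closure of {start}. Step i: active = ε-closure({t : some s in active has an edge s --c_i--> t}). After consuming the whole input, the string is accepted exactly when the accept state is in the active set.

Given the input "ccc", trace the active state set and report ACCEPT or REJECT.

Answer: ACCEPT

Steps:
S₀ = ε-closure({0}) = {0,1,2,4,6}
'c' @ 1: {1,2,3,4,5,6,7}  (accept∈set)
'c' @ 2: {1,2,3,4,5,6,7}  (accept∈set)
'c' @ 3: {1,2,3,4,5,6,7}  (accept∈set)
final: {1,2,3,4,5,6,7}; accept 5 in set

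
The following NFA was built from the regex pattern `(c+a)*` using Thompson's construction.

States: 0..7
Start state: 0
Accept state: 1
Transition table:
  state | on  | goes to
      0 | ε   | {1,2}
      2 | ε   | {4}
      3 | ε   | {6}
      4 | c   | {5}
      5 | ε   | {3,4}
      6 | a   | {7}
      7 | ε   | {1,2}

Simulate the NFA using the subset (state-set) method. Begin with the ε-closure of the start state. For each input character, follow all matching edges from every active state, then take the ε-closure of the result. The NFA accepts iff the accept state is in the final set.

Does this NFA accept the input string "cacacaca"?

initial (ε-close {0}): {0,1,2,4}
'c' @ 1: {3,4,5,6}
'a' @ 2: {1,2,4,7}  [accepting]
'c' @ 3: {3,4,5,6}
'a' @ 4: {1,2,4,7}  [accepting]
'c' @ 5: {3,4,5,6}
'a' @ 6: {1,2,4,7}  [accepting]
'c' @ 7: {3,4,5,6}
'a' @ 8: {1,2,4,7}  [accepting]
after full input: {1,2,4,7}  (accept=1 in)

Answer: ACCEPT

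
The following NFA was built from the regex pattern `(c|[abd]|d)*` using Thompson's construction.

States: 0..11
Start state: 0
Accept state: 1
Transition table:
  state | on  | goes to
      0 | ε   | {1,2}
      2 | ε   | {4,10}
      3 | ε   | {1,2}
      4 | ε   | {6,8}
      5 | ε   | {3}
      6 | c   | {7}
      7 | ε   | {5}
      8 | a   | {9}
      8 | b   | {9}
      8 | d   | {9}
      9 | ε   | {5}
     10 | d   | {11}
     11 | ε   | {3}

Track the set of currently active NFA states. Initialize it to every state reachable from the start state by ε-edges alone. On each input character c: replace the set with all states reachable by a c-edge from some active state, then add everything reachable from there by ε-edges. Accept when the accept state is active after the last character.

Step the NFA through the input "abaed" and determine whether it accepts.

S₀ = ε-closure({0}) = {0,1,2,4,6,8,10}
'a' @ 1: {1,2,3,4,5,6,8,9,10}  ✓accept
'b' @ 2: {1,2,3,4,5,6,8,9,10}  ✓accept
'a' @ 3: {1,2,3,4,5,6,8,9,10}  ✓accept
'e' @ 4: {}  — dead — no transitions
rest 'd' ignored (set empty)
after full input: {}  (accept=1 not in)

Answer: REJECT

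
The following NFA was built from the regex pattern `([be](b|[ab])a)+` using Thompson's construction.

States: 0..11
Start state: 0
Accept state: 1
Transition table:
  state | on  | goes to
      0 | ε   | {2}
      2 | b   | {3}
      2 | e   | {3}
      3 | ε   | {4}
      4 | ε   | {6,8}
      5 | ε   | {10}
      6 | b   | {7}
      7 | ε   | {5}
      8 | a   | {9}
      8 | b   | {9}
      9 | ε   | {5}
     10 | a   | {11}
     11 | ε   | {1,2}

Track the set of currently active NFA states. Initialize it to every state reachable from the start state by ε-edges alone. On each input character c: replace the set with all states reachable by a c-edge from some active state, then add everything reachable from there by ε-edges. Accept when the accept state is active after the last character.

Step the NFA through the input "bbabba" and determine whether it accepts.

start: ε-closure({0}) = {0,2}
'b' @ 1: {3,4,6,8}
'b' @ 2: {5,7,9,10}
'a' @ 3: {1,2,11}  (accept∈set)
'b' @ 4: {3,4,6,8}
'b' @ 5: {5,7,9,10}
'a' @ 6: {1,2,11}  (accept∈set)
after full input: {1,2,11}  (accept=1 in)

Answer: ACCEPT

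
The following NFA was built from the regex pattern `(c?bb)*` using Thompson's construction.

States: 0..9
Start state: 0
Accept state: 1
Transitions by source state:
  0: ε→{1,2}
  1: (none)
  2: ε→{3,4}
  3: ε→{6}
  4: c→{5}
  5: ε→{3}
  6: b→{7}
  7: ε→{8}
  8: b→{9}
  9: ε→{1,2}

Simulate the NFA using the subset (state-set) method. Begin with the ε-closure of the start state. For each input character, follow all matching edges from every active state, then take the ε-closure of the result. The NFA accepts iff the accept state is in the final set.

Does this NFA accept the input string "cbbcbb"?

Answer: ACCEPT

Trace:
S₀ = ε-closure({0}) = {0,1,2,3,4,6}
'c' @ 1: {3,5,6}
'b' @ 2: {7,8}
'b' @ 3: {1,2,3,4,6,9}  [accepting]
'c' @ 4: {3,5,6}
'b' @ 5: {7,8}
'b' @ 6: {1,2,3,4,6,9}  [accepting]
final: {1,2,3,4,6,9}; accept 1 in set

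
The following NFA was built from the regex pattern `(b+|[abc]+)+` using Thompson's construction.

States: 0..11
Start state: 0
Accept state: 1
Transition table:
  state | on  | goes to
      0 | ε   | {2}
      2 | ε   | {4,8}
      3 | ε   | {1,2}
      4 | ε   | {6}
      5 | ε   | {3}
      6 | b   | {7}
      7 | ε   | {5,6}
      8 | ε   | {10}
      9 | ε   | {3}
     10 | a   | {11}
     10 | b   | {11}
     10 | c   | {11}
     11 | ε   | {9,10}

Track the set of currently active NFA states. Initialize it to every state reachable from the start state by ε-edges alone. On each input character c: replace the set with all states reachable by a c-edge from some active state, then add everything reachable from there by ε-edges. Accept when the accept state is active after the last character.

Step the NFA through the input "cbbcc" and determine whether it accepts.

initial (ε-close {0}): {0,2,4,6,8,10}
'c' @ 1: {1,2,3,4,6,8,9,10,11}  (accept∈set)
'b' @ 2: {1,2,3,4,5,6,7,8,9,10,11}  (accept∈set)
'b' @ 3: {1,2,3,4,5,6,7,8,9,10,11}  (accept∈set)
'c' @ 4: {1,2,3,4,6,8,9,10,11}  (accept∈set)
'c' @ 5: {1,2,3,4,6,8,9,10,11}  (accept∈set)
end set {1,2,3,4,6,8,9,10,11} — state 1 in

Answer: ACCEPT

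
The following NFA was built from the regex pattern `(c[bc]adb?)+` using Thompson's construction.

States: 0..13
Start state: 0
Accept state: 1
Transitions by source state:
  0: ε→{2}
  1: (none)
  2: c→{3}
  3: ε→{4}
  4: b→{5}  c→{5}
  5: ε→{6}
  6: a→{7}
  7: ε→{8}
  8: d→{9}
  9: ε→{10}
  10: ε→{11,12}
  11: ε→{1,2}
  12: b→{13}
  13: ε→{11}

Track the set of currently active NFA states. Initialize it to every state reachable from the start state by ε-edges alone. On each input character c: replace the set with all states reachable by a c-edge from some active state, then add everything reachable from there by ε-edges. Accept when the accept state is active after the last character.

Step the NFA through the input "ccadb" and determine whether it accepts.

S₀ = ε-closure({0}) = {0,2}
'c' @ 1: {3,4}
'c' @ 2: {5,6}
'a' @ 3: {7,8}
'd' @ 4: {1,2,9,10,11,12}  (accept∈set)
'b' @ 5: {1,2,11,13}  (accept∈set)
after full input: {1,2,11,13}  (accept=1 in)

Answer: ACCEPT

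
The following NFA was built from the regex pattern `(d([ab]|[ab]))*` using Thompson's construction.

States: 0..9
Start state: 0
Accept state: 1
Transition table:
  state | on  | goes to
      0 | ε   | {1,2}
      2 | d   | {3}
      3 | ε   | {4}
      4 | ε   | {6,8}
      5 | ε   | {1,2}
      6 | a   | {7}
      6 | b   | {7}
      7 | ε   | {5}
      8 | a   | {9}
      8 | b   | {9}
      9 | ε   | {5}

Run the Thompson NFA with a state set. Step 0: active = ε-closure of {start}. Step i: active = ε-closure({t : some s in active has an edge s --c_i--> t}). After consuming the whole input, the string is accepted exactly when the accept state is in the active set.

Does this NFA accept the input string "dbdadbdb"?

start: ε-closure({0}) = {0,1,2}
'd' @ 1: {3,4,6,8}
'b' @ 2: {1,2,5,7,9}  [accepting]
'd' @ 3: {3,4,6,8}
'a' @ 4: {1,2,5,7,9}  [accepting]
'd' @ 5: {3,4,6,8}
'b' @ 6: {1,2,5,7,9}  [accepting]
'd' @ 7: {3,4,6,8}
'b' @ 8: {1,2,5,7,9}  [accepting]
after full input: {1,2,5,7,9}  (accept=1 in)

Answer: ACCEPT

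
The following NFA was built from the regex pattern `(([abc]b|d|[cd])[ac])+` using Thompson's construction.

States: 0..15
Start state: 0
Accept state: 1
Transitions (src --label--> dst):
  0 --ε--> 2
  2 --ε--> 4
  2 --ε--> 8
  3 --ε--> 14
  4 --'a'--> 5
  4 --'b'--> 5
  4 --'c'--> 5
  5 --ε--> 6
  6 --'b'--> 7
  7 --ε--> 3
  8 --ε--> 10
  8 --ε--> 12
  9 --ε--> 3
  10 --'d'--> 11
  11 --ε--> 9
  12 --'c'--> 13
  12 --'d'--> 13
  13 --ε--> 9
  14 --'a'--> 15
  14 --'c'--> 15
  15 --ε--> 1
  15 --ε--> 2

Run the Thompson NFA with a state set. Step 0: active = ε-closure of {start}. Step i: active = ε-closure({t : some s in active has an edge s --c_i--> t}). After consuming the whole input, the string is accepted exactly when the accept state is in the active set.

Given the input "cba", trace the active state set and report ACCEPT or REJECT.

start: ε-closure({0}) = {0,2,4,8,10,12}
'c' @ 1: {3,5,6,9,13,14}
'b' @ 2: {3,7,14}
'a' @ 3: {1,2,4,8,10,12,15}  (accept∈set)
final: {1,2,4,8,10,12,15}; accept 1 in set

Answer: ACCEPT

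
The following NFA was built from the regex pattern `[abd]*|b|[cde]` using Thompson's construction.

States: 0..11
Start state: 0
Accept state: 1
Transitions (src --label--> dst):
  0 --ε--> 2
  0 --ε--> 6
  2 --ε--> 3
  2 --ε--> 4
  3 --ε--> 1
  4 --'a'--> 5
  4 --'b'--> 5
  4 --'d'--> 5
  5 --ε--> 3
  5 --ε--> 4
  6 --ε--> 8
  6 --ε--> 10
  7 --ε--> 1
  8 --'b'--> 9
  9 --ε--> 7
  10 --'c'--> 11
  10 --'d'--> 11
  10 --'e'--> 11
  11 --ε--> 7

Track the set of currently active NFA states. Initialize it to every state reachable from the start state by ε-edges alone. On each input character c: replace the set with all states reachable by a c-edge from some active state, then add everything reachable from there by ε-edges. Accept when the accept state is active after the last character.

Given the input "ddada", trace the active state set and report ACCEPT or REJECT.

S₀ = ε-closure({0}) = {0,1,2,3,4,6,8,10}
'd' @ 1: {1,3,4,5,7,11}  ✓accept
'd' @ 2: {1,3,4,5}  ✓accept
'a' @ 3: {1,3,4,5}  ✓accept
'd' @ 4: {1,3,4,5}  ✓accept
'a' @ 5: {1,3,4,5}  ✓accept
end set {1,3,4,5} — state 1 in

Answer: ACCEPT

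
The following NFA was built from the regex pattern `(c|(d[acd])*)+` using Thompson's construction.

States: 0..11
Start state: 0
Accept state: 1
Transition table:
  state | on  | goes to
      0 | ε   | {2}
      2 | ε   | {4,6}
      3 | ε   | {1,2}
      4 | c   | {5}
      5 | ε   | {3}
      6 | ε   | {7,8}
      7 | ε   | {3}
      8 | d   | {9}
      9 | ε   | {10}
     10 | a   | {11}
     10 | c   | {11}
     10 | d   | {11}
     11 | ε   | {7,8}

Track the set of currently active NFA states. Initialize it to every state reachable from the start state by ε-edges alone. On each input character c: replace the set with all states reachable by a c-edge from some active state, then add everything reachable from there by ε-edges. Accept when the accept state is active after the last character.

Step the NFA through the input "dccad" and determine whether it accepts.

S₀ = ε-closure({0}) = {0,1,2,3,4,6,7,8}
'd' @ 1: {9,10}
'c' @ 2: {1,2,3,4,6,7,8,11}  ✓accept
'c' @ 3: {1,2,3,4,5,6,7,8}  ✓accept
'a' @ 4: {}  — state set empty
rest 'd' ignored (set empty)
end set {} — state 1 not in

Answer: REJECT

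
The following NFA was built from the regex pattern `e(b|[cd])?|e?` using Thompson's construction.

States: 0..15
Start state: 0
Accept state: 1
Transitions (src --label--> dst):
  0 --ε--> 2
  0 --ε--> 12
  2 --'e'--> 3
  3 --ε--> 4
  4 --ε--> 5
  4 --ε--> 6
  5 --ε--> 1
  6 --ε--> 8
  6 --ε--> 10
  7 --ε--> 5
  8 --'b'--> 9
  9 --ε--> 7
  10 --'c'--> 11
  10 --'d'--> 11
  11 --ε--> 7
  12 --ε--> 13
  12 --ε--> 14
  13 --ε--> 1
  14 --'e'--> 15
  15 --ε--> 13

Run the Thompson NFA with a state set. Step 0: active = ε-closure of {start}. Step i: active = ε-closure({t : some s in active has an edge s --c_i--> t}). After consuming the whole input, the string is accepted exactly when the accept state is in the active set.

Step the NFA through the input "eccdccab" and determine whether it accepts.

S₀ = ε-closure({0}) = {0,1,2,12,13,14}
'e' @ 1: {1,3,4,5,6,8,10,13,15}  (accept∈set)
'c' @ 2: {1,5,7,11}  (accept∈set)
'c' @ 3: {}  — dead — no transitions
rest 'dccab' ignored (set empty)
final: {}; accept 1 not in set

Answer: REJECT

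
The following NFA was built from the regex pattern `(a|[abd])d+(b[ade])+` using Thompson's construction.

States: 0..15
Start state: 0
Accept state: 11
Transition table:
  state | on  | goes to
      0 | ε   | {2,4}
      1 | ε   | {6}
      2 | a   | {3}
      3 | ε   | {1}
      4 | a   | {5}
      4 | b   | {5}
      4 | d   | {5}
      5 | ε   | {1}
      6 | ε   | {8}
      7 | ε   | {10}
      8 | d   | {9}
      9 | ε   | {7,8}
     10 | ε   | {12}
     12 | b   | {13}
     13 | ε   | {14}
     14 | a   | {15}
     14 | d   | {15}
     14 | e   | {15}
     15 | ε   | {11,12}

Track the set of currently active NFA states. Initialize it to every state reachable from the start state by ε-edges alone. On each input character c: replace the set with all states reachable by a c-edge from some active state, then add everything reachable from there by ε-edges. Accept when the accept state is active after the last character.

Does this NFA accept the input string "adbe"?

S₀ = ε-closure({0}) = {0,2,4}
'a' @ 1: {1,3,5,6,8}
'd' @ 2: {7,8,9,10,12}
'b' @ 3: {13,14}
'e' @ 4: {11,12,15}  (accept∈set)
final: {11,12,15}; accept 11 in set

Answer: ACCEPT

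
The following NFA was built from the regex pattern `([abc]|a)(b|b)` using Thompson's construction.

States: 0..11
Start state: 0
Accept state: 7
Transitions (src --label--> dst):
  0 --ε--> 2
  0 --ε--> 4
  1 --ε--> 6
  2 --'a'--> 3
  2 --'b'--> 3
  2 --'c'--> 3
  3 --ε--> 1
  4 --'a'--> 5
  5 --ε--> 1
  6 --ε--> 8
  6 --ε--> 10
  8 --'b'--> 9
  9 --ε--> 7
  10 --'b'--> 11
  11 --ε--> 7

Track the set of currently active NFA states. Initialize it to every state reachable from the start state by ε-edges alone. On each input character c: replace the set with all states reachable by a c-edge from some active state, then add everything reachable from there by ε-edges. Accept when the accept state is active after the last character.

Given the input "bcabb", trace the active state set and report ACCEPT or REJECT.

Answer: REJECT

Trace:
start: ε-closure({0}) = {0,2,4}
'b' @ 1: {1,3,6,8,10}
'c' @ 2: {}  — no active states
rest 'abb' ignored (set empty)
after full input: {}  (accept=7 not in)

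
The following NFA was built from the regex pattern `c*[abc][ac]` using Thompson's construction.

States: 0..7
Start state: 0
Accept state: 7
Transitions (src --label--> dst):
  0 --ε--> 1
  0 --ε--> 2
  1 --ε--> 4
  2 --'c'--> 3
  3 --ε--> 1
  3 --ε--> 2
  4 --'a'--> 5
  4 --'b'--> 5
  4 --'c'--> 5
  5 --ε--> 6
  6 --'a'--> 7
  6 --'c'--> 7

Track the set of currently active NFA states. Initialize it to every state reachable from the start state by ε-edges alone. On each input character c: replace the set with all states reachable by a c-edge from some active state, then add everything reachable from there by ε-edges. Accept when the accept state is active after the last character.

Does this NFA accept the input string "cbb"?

S₀ = ε-closure({0}) = {0,1,2,4}
'c' @ 1: {1,2,3,4,5,6}
'b' @ 2: {5,6}
'b' @ 3: {}  — state set empty
end set {} — state 7 not in

Answer: REJECT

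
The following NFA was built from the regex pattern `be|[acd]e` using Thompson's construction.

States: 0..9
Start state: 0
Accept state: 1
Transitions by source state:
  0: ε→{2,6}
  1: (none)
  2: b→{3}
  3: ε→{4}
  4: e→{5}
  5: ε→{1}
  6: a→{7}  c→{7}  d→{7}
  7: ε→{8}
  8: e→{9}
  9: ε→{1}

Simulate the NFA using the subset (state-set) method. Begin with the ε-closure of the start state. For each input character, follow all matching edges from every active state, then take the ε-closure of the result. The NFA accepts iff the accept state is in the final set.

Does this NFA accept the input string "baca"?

start: ε-closure({0}) = {0,2,6}
'b' @ 1: {3,4}
'a' @ 2: {}  — state set empty
rest 'ca' ignored (set empty)
final: {}; accept 1 not in set

Answer: REJECT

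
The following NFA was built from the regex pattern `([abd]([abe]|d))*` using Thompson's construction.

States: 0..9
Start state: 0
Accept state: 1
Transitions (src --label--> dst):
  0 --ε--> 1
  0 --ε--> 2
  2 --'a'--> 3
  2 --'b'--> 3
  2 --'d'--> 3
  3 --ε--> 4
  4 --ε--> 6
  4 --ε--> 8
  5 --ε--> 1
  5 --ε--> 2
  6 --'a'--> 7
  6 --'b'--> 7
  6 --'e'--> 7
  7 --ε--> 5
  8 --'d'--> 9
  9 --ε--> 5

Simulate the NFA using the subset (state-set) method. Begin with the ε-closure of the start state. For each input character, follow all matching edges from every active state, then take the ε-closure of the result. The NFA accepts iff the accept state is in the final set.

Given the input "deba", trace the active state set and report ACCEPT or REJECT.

Answer: ACCEPT

Trace:
S₀ = ε-closure({0}) = {0,1,2}
'd' @ 1: {3,4,6,8}
'e' @ 2: {1,2,5,7}  ✓accept
'b' @ 3: {3,4,6,8}
'a' @ 4: {1,2,5,7}  ✓accept
end set {1,2,5,7} — state 1 in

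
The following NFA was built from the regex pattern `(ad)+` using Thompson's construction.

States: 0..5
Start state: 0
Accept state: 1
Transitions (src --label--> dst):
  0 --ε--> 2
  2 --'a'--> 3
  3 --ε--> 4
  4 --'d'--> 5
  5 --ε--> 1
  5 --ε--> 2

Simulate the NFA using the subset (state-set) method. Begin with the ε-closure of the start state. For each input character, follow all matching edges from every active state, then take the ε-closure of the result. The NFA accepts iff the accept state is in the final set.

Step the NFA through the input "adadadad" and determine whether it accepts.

initial (ε-close {0}): {0,2}
'a' @ 1: {3,4}
'd' @ 2: {1,2,5}  (accept∈set)
'a' @ 3: {3,4}
'd' @ 4: {1,2,5}  (accept∈set)
'a' @ 5: {3,4}
'd' @ 6: {1,2,5}  (accept∈set)
'a' @ 7: {3,4}
'd' @ 8: {1,2,5}  (accept∈set)
final: {1,2,5}; accept 1 in set

Answer: ACCEPT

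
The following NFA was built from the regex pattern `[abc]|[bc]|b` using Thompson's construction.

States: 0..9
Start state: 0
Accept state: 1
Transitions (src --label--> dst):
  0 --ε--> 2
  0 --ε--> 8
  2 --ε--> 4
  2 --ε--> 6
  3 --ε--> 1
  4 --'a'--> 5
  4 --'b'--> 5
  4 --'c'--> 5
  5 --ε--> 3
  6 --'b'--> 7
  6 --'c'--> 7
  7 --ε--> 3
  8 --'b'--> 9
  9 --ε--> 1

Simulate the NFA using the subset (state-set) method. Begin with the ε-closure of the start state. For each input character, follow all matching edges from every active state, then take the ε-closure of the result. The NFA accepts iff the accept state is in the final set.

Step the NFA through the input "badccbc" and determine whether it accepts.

S₀ = ε-closure({0}) = {0,2,4,6,8}
'b' @ 1: {1,3,5,7,9}  [accepting]
'a' @ 2: {}  — state set empty
rest 'dccbc' ignored (set empty)
end set {} — state 1 not in

Answer: REJECT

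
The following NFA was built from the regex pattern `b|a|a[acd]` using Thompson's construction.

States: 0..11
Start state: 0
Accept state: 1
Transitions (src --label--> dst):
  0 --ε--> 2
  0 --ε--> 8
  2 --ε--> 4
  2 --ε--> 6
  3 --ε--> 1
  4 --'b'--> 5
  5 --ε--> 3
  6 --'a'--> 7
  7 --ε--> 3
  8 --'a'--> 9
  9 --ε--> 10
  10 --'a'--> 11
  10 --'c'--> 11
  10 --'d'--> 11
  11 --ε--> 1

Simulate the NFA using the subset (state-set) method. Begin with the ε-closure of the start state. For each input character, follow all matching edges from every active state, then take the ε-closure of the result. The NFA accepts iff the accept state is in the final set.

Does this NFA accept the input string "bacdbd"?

Answer: REJECT

Derivation:
initial (ε-close {0}): {0,2,4,6,8}
'b' @ 1: {1,3,5}  ✓accept
'a' @ 2: {}  — state set empty
rest 'cdbd' ignored (set empty)
end set {} — state 1 not in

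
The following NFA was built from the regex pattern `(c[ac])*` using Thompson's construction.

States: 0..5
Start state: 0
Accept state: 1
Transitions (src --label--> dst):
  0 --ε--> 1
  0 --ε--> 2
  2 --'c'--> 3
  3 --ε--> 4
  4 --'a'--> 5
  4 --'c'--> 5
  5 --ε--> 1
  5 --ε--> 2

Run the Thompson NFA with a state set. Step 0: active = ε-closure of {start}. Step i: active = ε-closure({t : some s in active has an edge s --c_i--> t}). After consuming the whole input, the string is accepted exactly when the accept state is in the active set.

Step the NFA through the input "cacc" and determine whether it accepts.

start: ε-closure({0}) = {0,1,2}
'c' @ 1: {3,4}
'a' @ 2: {1,2,5}  ✓accept
'c' @ 3: {3,4}
'c' @ 4: {1,2,5}  ✓accept
final: {1,2,5}; accept 1 in set

Answer: ACCEPT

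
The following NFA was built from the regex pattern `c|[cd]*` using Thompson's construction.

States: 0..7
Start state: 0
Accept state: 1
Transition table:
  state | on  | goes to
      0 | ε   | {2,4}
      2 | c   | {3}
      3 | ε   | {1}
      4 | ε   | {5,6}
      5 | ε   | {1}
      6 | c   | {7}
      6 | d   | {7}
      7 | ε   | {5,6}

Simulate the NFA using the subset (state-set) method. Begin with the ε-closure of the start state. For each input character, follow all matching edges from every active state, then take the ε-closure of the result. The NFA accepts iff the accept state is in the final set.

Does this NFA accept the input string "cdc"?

S₀ = ε-closure({0}) = {0,1,2,4,5,6}
'c' @ 1: {1,3,5,6,7}  [accepting]
'd' @ 2: {1,5,6,7}  [accepting]
'c' @ 3: {1,5,6,7}  [accepting]
final: {1,5,6,7}; accept 1 in set

Answer: ACCEPT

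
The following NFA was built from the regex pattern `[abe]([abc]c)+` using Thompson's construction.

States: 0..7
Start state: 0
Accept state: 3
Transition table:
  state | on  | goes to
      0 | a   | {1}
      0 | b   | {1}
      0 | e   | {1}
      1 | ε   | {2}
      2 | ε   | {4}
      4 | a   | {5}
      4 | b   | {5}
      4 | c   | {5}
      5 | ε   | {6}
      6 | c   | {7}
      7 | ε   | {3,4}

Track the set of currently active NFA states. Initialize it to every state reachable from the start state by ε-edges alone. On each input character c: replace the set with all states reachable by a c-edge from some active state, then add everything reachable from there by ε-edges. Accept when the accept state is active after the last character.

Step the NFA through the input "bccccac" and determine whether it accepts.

Answer: ACCEPT

Derivation:
S₀ = ε-closure({0}) = {0}
'b' @ 1: {1,2,4}
'c' @ 2: {5,6}
'c' @ 3: {3,4,7}  (accept∈set)
'c' @ 4: {5,6}
'c' @ 5: {3,4,7}  (accept∈set)
'a' @ 6: {5,6}
'c' @ 7: {3,4,7}  (accept∈set)
end set {3,4,7} — state 3 in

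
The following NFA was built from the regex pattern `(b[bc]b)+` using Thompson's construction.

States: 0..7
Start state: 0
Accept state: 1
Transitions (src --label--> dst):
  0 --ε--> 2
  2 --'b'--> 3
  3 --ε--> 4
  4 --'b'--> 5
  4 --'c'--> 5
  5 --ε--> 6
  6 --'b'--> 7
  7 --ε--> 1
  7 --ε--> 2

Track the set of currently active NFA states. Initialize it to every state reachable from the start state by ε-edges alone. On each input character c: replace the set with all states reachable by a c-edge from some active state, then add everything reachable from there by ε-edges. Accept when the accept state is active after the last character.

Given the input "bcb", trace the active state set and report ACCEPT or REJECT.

Answer: ACCEPT

Steps:
initial (ε-close {0}): {0,2}
'b' @ 1: {3,4}
'c' @ 2: {5,6}
'b' @ 3: {1,2,7}  (accept∈set)
final: {1,2,7}; accept 1 in set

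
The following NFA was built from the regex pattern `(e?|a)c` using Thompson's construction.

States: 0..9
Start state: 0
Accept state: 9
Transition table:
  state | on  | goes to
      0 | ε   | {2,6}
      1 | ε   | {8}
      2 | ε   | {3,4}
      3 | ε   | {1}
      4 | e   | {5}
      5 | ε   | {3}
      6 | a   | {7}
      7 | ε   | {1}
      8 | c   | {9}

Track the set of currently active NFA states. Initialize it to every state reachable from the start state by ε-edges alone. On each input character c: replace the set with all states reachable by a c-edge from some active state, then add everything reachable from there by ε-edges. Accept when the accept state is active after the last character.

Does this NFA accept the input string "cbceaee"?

Answer: REJECT

Derivation:
S₀ = ε-closure({0}) = {0,1,2,3,4,6,8}
'c' @ 1: {9}  [accepting]
'b' @ 2: {}  — state set empty
rest 'ceaee' ignored (set empty)
end set {} — state 9 not in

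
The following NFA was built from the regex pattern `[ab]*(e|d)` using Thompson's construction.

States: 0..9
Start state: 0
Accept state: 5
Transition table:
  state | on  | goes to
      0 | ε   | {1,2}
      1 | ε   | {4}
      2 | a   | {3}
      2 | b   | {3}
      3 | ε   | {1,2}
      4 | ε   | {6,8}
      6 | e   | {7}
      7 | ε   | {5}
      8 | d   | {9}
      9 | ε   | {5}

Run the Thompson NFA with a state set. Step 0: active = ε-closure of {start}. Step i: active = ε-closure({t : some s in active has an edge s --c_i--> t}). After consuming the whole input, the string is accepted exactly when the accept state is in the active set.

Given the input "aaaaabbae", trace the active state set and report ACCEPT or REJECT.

start: ε-closure({0}) = {0,1,2,4,6,8}
'a' @ 1: {1,2,3,4,6,8}
'a' @ 2: {1,2,3,4,6,8}
'a' @ 3: {1,2,3,4,6,8}
'a' @ 4: {1,2,3,4,6,8}
'a' @ 5: {1,2,3,4,6,8}
'b' @ 6: {1,2,3,4,6,8}
'b' @ 7: {1,2,3,4,6,8}
'a' @ 8: {1,2,3,4,6,8}
'e' @ 9: {5,7}  ✓accept
end set {5,7} — state 5 in

Answer: ACCEPT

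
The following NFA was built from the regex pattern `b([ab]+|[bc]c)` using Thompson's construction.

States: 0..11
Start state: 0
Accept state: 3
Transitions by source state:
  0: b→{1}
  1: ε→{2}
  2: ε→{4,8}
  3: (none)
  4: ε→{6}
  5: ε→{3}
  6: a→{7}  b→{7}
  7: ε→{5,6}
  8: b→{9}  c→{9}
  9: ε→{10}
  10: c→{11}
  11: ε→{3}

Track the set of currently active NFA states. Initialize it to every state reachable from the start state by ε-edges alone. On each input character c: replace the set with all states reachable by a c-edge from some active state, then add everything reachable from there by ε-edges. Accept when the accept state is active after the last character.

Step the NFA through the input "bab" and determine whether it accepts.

S₀ = ε-closure({0}) = {0}
'b' @ 1: {1,2,4,6,8}
'a' @ 2: {3,5,6,7}  ✓accept
'b' @ 3: {3,5,6,7}  ✓accept
after full input: {3,5,6,7}  (accept=3 in)

Answer: ACCEPT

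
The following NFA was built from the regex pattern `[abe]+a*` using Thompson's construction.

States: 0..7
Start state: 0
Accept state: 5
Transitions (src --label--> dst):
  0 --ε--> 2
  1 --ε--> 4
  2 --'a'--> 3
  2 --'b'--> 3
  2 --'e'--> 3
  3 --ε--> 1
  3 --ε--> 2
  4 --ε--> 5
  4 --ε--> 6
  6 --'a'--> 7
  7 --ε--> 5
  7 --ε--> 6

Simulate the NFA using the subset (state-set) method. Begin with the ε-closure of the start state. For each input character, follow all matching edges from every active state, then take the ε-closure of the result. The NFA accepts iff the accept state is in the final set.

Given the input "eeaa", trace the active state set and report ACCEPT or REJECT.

S₀ = ε-closure({0}) = {0,2}
'e' @ 1: {1,2,3,4,5,6}  (accept∈set)
'e' @ 2: {1,2,3,4,5,6}  (accept∈set)
'a' @ 3: {1,2,3,4,5,6,7}  (accept∈set)
'a' @ 4: {1,2,3,4,5,6,7}  (accept∈set)
after full input: {1,2,3,4,5,6,7}  (accept=5 in)

Answer: ACCEPT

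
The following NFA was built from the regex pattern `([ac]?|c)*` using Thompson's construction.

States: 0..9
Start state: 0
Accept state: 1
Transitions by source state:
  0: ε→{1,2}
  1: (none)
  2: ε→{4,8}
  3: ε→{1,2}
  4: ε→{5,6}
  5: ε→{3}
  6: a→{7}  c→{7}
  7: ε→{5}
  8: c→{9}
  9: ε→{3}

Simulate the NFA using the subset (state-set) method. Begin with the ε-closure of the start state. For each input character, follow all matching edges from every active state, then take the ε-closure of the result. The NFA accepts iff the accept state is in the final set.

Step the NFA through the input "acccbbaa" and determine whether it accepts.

start: ε-closure({0}) = {0,1,2,3,4,5,6,8}
'a' @ 1: {1,2,3,4,5,6,7,8}  [accepting]
'c' @ 2: {1,2,3,4,5,6,7,8,9}  [accepting]
'c' @ 3: {1,2,3,4,5,6,7,8,9}  [accepting]
'c' @ 4: {1,2,3,4,5,6,7,8,9}  [accepting]
'b' @ 5: {}  — no active states
rest 'baa' ignored (set empty)
end set {} — state 1 not in

Answer: REJECT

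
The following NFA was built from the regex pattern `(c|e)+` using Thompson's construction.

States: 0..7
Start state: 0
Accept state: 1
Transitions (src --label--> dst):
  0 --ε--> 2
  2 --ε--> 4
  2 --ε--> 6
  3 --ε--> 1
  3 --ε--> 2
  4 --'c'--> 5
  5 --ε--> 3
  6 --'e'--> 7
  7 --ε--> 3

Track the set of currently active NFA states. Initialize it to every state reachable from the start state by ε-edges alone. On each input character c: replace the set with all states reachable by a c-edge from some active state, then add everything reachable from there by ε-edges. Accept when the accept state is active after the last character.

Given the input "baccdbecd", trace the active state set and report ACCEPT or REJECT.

S₀ = ε-closure({0}) = {0,2,4,6}
'b' @ 1: {}  — state set empty
rest 'accdbecd' ignored (set empty)
final: {}; accept 1 not in set

Answer: REJECT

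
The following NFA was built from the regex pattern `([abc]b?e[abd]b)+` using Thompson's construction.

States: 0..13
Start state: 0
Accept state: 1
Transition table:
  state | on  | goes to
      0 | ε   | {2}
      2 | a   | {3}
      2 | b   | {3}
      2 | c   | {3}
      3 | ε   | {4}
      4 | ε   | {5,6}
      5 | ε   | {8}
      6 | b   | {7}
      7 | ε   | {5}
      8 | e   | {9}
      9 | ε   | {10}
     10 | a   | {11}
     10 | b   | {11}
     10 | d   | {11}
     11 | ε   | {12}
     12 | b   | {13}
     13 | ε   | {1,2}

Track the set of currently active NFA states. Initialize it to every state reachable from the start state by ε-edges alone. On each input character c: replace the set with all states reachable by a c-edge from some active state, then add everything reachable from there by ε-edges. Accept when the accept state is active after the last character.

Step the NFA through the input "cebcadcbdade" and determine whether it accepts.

Answer: REJECT

Derivation:
initial (ε-close {0}): {0,2}
'c' @ 1: {3,4,5,6,8}
'e' @ 2: {9,10}
'b' @ 3: {11,12}
'c' @ 4: {}  — dead — no transitions
rest 'adcbdade' ignored (set empty)
after full input: {}  (accept=1 not in)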